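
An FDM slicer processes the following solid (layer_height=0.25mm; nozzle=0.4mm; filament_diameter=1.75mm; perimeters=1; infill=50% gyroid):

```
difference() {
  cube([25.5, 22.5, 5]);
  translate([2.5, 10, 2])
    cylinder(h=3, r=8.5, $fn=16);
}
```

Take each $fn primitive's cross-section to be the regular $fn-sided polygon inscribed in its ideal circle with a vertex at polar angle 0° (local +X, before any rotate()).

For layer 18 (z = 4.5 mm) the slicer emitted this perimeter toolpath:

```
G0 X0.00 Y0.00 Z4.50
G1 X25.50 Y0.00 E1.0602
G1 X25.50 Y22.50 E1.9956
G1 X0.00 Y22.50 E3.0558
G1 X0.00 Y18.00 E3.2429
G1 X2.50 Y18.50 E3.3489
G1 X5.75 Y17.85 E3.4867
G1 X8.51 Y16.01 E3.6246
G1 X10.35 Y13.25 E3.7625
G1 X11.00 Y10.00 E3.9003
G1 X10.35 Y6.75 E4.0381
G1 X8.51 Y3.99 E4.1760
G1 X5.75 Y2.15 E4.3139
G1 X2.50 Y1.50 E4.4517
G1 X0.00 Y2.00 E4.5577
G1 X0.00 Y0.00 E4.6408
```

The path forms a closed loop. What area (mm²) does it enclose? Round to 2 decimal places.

421.96 mm²

Apply the shoelace formula to the sequence of (X, Y) vertices; enclosed area = 421.96 mm².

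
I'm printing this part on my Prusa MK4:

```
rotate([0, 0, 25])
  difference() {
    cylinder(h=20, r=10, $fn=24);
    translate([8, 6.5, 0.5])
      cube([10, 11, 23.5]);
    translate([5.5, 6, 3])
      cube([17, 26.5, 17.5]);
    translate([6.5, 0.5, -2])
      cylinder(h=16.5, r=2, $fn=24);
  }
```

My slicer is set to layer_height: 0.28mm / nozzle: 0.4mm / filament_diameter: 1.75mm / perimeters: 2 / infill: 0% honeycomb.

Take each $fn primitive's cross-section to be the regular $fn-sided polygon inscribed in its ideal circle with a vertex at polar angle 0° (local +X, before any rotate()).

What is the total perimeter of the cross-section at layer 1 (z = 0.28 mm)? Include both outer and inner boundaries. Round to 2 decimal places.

75.18 mm

At z = 0.28 mm: the r=10 cylinder contributes a regular 24-gon of circumradius 10 (perimeter = 2·24·10.000·sin(180°/24) = 62.65 mm); the cube at (8, 6.5) is absent (z outside [0.5, 24]); the cube at (5.5, 6) does not reach this height (z outside [3, 20.5]); the r=2 cylinder at (6.5, 0.5) contributes a regular 24-gon of circumradius 2 (perimeter = 2·24·2.000·sin(180°/24) = 12.53 mm); After the difference (first − rest): starting from the r=10 cylinder, the r=2 cylinder at (6.5, 0.5) lies wholly inside it (removes its full 12.42 mm² and its 12.53 mm outline becomes a hole wall) — boundary (outer + 1 inner loop) = 75.18 mm; (whole slice rotated 25° about Z — lengths, areas and connectivity unchanged). Overall, the cross-section is one region with 1 hole. Total boundary length (outer + inner) = 75.18 mm.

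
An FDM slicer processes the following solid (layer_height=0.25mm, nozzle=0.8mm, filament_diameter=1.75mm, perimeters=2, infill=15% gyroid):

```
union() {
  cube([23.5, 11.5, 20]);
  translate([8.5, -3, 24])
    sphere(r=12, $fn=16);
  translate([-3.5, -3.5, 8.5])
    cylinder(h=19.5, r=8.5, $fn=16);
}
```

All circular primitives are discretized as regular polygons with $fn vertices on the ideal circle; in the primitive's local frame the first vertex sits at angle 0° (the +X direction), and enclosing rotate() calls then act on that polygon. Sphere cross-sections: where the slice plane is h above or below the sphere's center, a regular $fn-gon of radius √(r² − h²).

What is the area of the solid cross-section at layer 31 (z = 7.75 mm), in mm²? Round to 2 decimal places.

At z = 7.75 mm: the cube (footprint 23.5×11.5) is included at this height (area 270.25 mm²); the sphere at (8.5, -3) is absent (|z−center|=16.250 > r=12); the cylinder at (-3.5, -3.5) is absent (z outside [8.5, 28]); Merging all regions: only the 23.5×11.5 cube is present, so the union is just that shape — area = 270.25 mm². Overall, the cross-section is a single solid region. Net area = 270.25 mm².

270.25 mm²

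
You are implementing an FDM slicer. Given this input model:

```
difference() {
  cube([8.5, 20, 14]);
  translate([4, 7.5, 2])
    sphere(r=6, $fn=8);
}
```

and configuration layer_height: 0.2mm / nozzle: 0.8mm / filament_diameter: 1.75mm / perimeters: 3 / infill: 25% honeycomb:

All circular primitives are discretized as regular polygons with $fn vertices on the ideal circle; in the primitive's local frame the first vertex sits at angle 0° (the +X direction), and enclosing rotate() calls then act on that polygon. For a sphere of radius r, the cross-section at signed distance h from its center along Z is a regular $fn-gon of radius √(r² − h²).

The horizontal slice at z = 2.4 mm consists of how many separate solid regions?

At z = 2.4 mm: the 8.5×20 cube contributes its full rectangle; the r=6 sphere at (4, 7.5) slices to a regular 8-gon of circumradius 5.987 (√(r²−h²) with h=0.4 from center); Taking the first minus the rest: starting from the 8.5×20 cube, the r=6 sphere at (4, 7.5) partially overlaps it — only the 86.62 mm² overlap (of its 101.37 mm²) is removed, clipping the outline — 2 connected regions. The result has 2 disconnected regions.

2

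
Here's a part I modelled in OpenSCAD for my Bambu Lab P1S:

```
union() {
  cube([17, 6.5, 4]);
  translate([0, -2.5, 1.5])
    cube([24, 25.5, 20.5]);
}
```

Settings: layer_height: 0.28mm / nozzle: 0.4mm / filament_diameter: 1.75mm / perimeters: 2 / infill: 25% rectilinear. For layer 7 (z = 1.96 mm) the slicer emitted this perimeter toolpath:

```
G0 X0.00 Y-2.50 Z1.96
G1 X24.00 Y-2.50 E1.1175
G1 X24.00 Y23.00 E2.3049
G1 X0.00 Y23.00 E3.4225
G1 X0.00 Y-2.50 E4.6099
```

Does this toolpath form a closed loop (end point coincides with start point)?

yes

Start point (G0): (0.00, -2.50). End point (last G1): the path returns to the start — closed.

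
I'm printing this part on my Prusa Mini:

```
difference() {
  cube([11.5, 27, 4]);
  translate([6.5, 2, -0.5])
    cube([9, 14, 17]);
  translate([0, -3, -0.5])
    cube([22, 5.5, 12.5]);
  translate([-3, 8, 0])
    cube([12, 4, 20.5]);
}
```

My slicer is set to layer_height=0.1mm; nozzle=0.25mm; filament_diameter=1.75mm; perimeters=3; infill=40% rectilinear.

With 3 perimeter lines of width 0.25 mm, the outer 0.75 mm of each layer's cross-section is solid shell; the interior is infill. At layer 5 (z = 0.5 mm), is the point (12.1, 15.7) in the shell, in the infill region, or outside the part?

At z = 0.5 mm: the cube is present — its section is the full 11.5×27 rectangle; the 9×14 cube at (6.5, 2) contributes its full rectangle; the cube at (0, -3) is present — its section is the full 22×5.5 rectangle; the 12×4 cube at (-3, 8) contributes its full rectangle; Subtracting the remaining from the first: starting from the 11.5×27 cube, the 9×14 cube at (6.5, 2) partially overlaps it — only the 70.00 mm² overlap (of its 126.00 mm²) is removed, clipping the outline; the 22×5.5 cube at (0, -3) partially overlaps it — only the 26.25 mm² overlap (of its 121.00 mm²) is removed, clipping the outline; the 12×4 cube at (-3, 8) partially overlaps it — only the 26.00 mm² overlap (of its 48.00 mm²) is removed, clipping the outline — 2 connected regions. Overall, the cross-section has 2 separate islands. The nearest boundary edge runs (11.50, 27.00)→(11.50, 16.00); distance from the point to it = 0.67 mm. The point is not inside any of the regions above, so it lies outside the cross-section (0.67 mm from the nearest boundary).

outside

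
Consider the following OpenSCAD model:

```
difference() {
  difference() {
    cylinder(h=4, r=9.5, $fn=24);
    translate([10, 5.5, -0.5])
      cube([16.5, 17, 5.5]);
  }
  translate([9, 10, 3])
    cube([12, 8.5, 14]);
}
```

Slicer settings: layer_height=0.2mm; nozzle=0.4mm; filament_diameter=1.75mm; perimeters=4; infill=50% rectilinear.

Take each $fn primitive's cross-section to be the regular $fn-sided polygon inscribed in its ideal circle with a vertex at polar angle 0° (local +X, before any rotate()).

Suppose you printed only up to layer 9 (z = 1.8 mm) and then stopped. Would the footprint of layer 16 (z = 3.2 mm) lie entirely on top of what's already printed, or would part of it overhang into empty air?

entirely on top

Compare the two slices. At z = 1.8: the r=9.5 cylinder gives a regular 24-gon of circumradius 9.5 (constant along its height) (area = (24/2)·9.500²·sin(360°/24) = 280.30 mm²); the cube at (10, 5.5) (footprint 16.5×17) is included at this height (area 280.50 mm²); Taking the first minus the rest: starting from the r=9.5 cylinder (280.30 mm²), the 16.5×17 cube at (10, 5.5) misses the remaining region (no effect) — area = 280.30 mm²; the cube at (9, 10) is not intersected at this z (z outside [3, 17]); Subtracting the remaining from the first: none of the subtracted shapes is present at this height, so that combined region is unchanged — area = 280.30 mm². At z = 3.2: the r=9.5 cylinder contributes a regular 24-gon of circumradius 9.5 (area = (24/2)·9.500²·sin(360°/24) = 280.30 mm²); the cube at (10, 5.5) is present — its section is the full 16.5×17 rectangle (area 280.50 mm²); Subtracting the remaining from the first: starting from the r=9.5 cylinder (280.30 mm²), the 16.5×17 cube at (10, 5.5) misses the remaining region (no effect) — area = 280.30 mm²; the cube at (9, 10) (footprint 12×8.5) is included at this height (area 102.00 mm²); Taking the first minus the rest: starting from the result so far (280.30 mm²), the 12×8.5 cube at (9, 10) misses the remaining region (no effect) — area = 280.30 mm². Checking containment: the cross-section at z = 3.2 is a subset of the cross-section at z = 1.8.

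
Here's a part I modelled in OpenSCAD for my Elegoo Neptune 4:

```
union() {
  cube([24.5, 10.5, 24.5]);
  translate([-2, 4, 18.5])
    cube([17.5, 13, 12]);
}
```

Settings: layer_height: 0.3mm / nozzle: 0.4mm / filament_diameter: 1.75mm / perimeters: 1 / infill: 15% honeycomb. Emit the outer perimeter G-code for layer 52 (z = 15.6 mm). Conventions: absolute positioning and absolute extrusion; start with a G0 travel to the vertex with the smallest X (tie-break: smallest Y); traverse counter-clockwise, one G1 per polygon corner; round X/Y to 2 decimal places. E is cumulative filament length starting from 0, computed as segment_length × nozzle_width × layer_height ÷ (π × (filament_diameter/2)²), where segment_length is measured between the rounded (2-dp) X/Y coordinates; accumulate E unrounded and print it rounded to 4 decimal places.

At z = 15.6 mm: the cube (footprint 24.5×10.5) is included at this height; the cube at (-2, 4) is absent (z outside [18.5, 30.5]); Combining (union): only the 24.5×10.5 cube is present, so the union is just that shape — 1 connected region. The outline is a single polygon with 4 vertices. Extrusion per mm of travel: 0.4 × 0.3 / (π × 0.875²) = 0.049890. Accumulating E over each segment gives final E = 3.4923.

G0 X0.00 Y0.00 Z15.60
G1 X24.50 Y0.00 E1.2223
G1 X24.50 Y10.50 E1.7462
G1 X0.00 Y10.50 E2.9685
G1 X0.00 Y0.00 E3.4923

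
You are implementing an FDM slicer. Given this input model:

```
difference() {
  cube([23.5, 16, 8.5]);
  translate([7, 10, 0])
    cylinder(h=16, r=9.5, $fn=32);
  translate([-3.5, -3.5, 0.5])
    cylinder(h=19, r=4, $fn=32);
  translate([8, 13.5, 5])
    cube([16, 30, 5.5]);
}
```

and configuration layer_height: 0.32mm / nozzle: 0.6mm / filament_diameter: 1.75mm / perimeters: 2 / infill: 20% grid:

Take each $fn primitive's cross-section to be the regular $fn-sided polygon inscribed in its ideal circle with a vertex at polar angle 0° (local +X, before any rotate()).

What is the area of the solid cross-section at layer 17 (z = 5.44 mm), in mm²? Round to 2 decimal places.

At z = 5.44 mm: the cube is present — its section is the full 23.5×16 rectangle (area 376.00 mm²); the r=9.5 cylinder at (7, 10) gives a regular 32-gon of circumradius 9.5 (constant along its height) (area = (32/2)·9.500²·sin(360°/32) = 281.71 mm²); the cylinder at (-3.5, -3.5): section is a regular 32-gon, circumradius r=4 (area = (32/2)·4.000²·sin(360°/32) = 49.94 mm²); the 16×30 cube at (8, 13.5) contributes its full rectangle (area 480.00 mm²); After the difference (first − rest): starting from the 23.5×16 cube (376.00 mm²), the r=9.5 cylinder at (7, 10) partially overlaps it — only the 224.80 mm² overlap (of its 281.71 mm²) is removed, clipping the outline; the r=4 cylinder at (-3.5, -3.5) misses the remaining region (no effect); the 16×30 cube at (8, 13.5) partially overlaps it — only the 20.87 mm² overlap (of its 480.00 mm²) is removed, clipping the outline — area = 130.33 mm². Overall, the cross-section is a single solid region. Net area = 130.33 mm².

130.33 mm²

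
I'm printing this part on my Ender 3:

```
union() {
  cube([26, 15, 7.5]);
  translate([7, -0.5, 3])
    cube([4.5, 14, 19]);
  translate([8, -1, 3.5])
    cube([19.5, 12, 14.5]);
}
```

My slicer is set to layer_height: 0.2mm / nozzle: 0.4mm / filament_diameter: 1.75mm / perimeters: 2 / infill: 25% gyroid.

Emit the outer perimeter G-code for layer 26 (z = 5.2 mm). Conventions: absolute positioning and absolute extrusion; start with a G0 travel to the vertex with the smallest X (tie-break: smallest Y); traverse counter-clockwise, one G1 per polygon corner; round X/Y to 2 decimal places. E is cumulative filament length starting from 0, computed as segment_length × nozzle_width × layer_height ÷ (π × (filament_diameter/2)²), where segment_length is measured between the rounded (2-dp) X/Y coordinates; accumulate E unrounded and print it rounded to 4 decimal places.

G0 X0.00 Y0.00 Z5.20
G1 X7.00 Y0.00 E0.2328
G1 X7.00 Y-0.50 E0.2495
G1 X8.00 Y-0.50 E0.2827
G1 X8.00 Y-1.00 E0.2993
G1 X27.50 Y-1.00 E0.9479
G1 X27.50 Y11.00 E1.3470
G1 X26.00 Y11.00 E1.3969
G1 X26.00 Y15.00 E1.5300
G1 X0.00 Y15.00 E2.3947
G1 X0.00 Y0.00 E2.8936

At z = 5.2 mm: the cube (footprint 26×15) is included at this height; the 4.5×14 cube at (7, -0.5) contributes its full rectangle; the cube at (8, -1) is present — its section is the full 19.5×12 rectangle; Taking the union: the regions partially overlap (shared area 260.50 mm²), so overlapping operands fuse into one piece — 1 connected region. The outline is a single polygon with 10 vertices. Extrusion per mm of travel: 0.4 × 0.2 / (π × 0.875²) = 0.033260. Accumulating E over each segment gives final E = 2.8936.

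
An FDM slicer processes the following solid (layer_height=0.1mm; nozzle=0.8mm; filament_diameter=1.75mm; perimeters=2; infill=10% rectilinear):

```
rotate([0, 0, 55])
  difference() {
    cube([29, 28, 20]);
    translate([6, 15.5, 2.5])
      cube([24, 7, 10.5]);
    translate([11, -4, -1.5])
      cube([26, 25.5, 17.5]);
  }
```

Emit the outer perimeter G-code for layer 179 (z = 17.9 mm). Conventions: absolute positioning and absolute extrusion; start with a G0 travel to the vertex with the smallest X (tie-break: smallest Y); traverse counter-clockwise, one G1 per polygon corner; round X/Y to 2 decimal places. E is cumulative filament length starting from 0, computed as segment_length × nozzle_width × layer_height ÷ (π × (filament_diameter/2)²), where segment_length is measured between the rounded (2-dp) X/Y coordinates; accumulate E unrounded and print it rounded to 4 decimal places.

G0 X-22.94 Y16.06 Z17.90
G1 X0.00 Y0.00 E0.9314
G1 X16.63 Y23.76 E1.8960
G1 X-6.30 Y39.82 E2.8271
G1 X-22.94 Y16.06 E3.7919

At z = 17.9 mm: the cube (footprint 29×28) is included at this height; the cube at (6, 15.5) is not intersected at this z (z outside [2.5, 13]); the cube at (11, -4) does not reach this height (z outside [-1.5, 16]); After the difference (first − rest): none of the subtracted shapes is present at this height, so the 29×28 cube is unchanged — 1 connected region; (rotated 55° about Z; rotation is an isometry so areas/perimeters/island counts are preserved). The outline is a single polygon with 4 vertices. Extrusion per mm of travel: 0.8 × 0.1 / (π × 0.875²) = 0.033260. Accumulating E over each segment gives final E = 3.7919.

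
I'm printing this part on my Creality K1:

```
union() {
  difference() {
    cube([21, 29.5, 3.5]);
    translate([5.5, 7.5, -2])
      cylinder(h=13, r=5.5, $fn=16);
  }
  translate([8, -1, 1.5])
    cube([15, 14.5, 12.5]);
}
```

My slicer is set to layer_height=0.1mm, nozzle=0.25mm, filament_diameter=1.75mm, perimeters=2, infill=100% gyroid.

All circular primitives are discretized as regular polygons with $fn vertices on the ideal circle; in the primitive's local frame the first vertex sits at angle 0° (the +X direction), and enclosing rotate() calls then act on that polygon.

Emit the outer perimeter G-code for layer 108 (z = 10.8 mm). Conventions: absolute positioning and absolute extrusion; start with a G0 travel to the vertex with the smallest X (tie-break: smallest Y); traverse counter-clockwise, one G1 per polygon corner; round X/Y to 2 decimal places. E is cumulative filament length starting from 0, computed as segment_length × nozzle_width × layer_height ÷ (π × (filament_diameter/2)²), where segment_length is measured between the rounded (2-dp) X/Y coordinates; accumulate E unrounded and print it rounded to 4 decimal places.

G0 X8.00 Y-1.00 Z10.80
G1 X23.00 Y-1.00 E0.1559
G1 X23.00 Y13.50 E0.3066
G1 X8.00 Y13.50 E0.4625
G1 X8.00 Y-1.00 E0.6132

At z = 10.8 mm: the cube is absent (z outside [0, 3.5]); the r=5.5 cylinder at (5.5, 7.5) contributes a regular 16-gon of circumradius 5.5; Taking the first minus the rest: the first operand is absent here, so nothing remains; the cube at (8, -1) (footprint 15×14.5) is included at this height; Taking the union: only the 15×14.5 cube at (8, -1) is present, so the union is just that shape — 1 connected region. The outline is a single polygon with 4 vertices. Extrusion per mm of travel: 0.25 × 0.1 / (π × 0.875²) = 0.010394. Accumulating E over each segment gives final E = 0.6132.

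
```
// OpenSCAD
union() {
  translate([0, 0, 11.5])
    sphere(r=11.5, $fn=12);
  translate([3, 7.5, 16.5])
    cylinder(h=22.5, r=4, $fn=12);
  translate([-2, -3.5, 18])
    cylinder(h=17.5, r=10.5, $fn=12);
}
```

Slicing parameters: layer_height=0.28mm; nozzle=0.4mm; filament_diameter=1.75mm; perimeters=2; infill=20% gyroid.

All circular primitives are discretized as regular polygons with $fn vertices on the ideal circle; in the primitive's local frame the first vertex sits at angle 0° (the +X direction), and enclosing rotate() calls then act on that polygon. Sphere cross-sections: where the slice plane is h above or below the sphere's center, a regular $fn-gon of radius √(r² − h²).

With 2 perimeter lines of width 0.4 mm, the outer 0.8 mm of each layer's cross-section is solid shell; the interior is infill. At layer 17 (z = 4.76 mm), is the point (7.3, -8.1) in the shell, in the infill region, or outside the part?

At z = 4.76 mm: the r=11.5 sphere slices to a regular 12-gon of circumradius 9.318 (√(r²−h²) with h=6.74 from center); the cylinder at (3, 7.5) does not reach this height (z outside [16.5, 39]); the cylinder at (-2, -3.5) does not reach this height (z outside [18, 35.5]); Merging all regions: only the r=11.5 sphere is present, so the union is just that shape — 1 connected region. Overall, the cross-section is a single solid region. The nearest boundary edge runs (4.66, -8.07)→(8.07, -4.66); distance from the point to it = 1.89 mm. The point is not inside any of the regions above, so it lies outside the cross-section (1.89 mm from the nearest boundary).

outside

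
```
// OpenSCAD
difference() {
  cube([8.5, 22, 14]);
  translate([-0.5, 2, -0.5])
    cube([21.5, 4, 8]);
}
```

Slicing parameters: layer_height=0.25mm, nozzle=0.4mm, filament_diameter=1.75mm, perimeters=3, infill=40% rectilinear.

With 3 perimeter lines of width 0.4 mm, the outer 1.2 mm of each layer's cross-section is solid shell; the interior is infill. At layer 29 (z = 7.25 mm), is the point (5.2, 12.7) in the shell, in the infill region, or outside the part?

At z = 7.25 mm: the cube is present — its section is the full 8.5×22 rectangle; the 21.5×4 cube at (-0.5, 2) contributes its full rectangle; Taking the first minus the rest: starting from the 8.5×22 cube, the 21.5×4 cube at (-0.5, 2) partially overlaps it — only the 34.00 mm² overlap (of its 86.00 mm²) is removed, clipping the outline — 2 connected regions. Overall, the cross-section has 2 separate islands. The nearest boundary edge runs (8.50, 22.00)→(8.50, 6.00); distance from the point to it = 3.30 mm. (Shell/infill is judged within the island containing the point — the largest one.) The point is inside the cross-section and 3.30 mm from the nearest boundary — more than the 1.2 mm shell width (3 × 0.4), so it's in the infill interior.

infill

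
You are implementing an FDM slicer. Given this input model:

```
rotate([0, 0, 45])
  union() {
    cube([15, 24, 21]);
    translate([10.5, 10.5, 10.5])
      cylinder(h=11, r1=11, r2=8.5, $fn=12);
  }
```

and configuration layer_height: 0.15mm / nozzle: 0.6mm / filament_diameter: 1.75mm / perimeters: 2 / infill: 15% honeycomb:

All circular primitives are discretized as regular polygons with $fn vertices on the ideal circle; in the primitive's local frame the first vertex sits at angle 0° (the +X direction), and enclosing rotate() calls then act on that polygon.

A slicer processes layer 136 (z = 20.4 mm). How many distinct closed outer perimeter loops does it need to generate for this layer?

1

At z = 20.4 mm: the 15×24 cube contributes its full rectangle; the cone at (10.5, 10.5) (r1=11→r2=8.5) has section circumradius 8.750 here — a regular 12-gon; Taking the union: the regions partially overlap (shared area 188.16 mm²), so overlapping operands fuse into one piece — 1 connected region; (whole slice rotated 45° about Z — lengths, areas and connectivity unchanged). The result has 1 disconnected region.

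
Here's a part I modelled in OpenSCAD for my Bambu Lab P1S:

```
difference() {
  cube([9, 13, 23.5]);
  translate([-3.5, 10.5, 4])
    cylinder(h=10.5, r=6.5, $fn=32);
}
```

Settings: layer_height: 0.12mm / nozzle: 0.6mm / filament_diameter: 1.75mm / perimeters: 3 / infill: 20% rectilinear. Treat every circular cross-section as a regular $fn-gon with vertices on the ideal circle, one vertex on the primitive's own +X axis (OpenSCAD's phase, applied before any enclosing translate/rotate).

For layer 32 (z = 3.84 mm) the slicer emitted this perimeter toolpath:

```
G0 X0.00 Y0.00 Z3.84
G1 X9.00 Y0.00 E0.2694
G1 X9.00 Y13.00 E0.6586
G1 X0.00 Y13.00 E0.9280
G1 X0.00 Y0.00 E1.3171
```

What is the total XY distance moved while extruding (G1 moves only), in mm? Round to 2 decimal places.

44.00 mm

Sum the Euclidean lengths of each G1 segment: total = 44.00 mm.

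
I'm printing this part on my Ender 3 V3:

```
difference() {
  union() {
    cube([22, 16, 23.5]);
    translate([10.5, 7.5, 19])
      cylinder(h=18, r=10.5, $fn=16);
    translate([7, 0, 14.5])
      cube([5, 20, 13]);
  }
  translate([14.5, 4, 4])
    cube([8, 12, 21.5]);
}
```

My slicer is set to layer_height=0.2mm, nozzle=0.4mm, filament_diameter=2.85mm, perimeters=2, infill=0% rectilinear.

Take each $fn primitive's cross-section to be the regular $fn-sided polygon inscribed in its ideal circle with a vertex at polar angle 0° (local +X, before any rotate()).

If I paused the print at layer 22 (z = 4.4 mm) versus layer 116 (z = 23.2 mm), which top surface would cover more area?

layer 116 (z = 23.2 mm)

Layer 22 (z = 4.4): the cube (footprint 22×16) is included at this height (area 352.00 mm²); the cylinder at (10.5, 7.5) is absent (z outside [19, 37]); the cube at (7, 0) does not reach this height (z outside [14.5, 27.5]); Combining (union): only the 22×16 cube is present, so the union is just that shape — area = 352.00 mm²; the 8×12 cube at (14.5, 4) contributes its full rectangle (area 96.00 mm²); After the difference (first − rest): starting from that combined region (352.00 mm²), the 8×12 cube at (14.5, 4) partially overlaps it — only the 90.00 mm² overlap (of its 96.00 mm²) is removed, clipping the outline — area = 262.00 mm². So its area = 262.00 mm². Layer 116 (z = 23.2): the cube is present — its section is the full 22×16 rectangle (area 352.00 mm²); the r=10.5 cylinder at (10.5, 7.5) contributes a regular 16-gon of circumradius 10.5 (area = (16/2)·10.500²·sin(360°/16) = 337.53 mm²); the cube at (7, 0) is present — its section is the full 5×20 rectangle (area 100.00 mm²); Taking the union: the regions partially overlap — summed areas 789.53 mm² minus the doubly-counted overlap 382.92 mm² gives 406.61 mm² — area = 406.61 mm²; the cube at (14.5, 4) is present — its section is the full 8×12 rectangle (area 96.00 mm²); Subtracting the remaining from the first: starting from that combined region (406.61 mm²), the 8×12 cube at (14.5, 4) partially overlaps it — only the 90.00 mm² overlap (of its 96.00 mm²) is removed, clipping the outline — area = 316.61 mm². So its area = 316.61 mm². Layer 116 is larger (316.61 vs 262.00 mm²).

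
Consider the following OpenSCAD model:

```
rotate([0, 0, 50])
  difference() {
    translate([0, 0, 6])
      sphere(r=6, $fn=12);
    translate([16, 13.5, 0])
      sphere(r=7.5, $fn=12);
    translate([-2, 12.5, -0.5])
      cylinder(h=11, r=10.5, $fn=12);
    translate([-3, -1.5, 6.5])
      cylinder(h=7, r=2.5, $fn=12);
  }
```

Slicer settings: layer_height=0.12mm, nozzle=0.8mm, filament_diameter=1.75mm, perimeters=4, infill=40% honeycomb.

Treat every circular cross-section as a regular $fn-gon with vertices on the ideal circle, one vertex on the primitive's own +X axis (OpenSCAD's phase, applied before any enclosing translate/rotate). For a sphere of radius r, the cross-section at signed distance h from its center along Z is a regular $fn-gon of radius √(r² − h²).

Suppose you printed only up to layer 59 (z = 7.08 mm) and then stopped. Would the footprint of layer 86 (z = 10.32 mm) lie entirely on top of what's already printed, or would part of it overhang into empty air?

entirely on top

Compare the two slices. At z = 7.08: the r=6 sphere contributes a regular 12-gon of circumradius √(6²−1.08²) = 5.902 (area = (12/2)·5.902²·sin(360°/12) = 104.50 mm²); the r=7.5 sphere at (16, 13.5) slices to a regular 12-gon of circumradius 2.475 (√(r²−h²) with h=7.08 from center) (area = (12/2)·2.475²·sin(360°/12) = 18.37 mm²); the r=10.5 cylinder at (-2, 12.5) contributes a regular 12-gon of circumradius 10.5 (area = (12/2)·10.500²·sin(360°/12) = 330.75 mm²); the r=2.5 cylinder at (-3, -1.5) contributes a regular 12-gon of circumradius 2.5 (area = (12/2)·2.500²·sin(360°/12) = 18.75 mm²); Taking the first minus the rest: starting from the r=6 sphere (104.50 mm²), the r=7.5 sphere at (16, 13.5) misses the remaining region (no effect); the r=10.5 cylinder at (-2, 12.5) partially overlaps it — only the 21.48 mm² overlap (of its 330.75 mm²) is removed, clipping the outline; the r=2.5 cylinder at (-3, -1.5) lies wholly inside it (removes its full 18.75 mm² and its 15.53 mm outline becomes a hole wall) — area = 64.28 mm²; (whole slice rotated 50° about Z — lengths, areas and connectivity unchanged). At z = 10.32: the r=6 sphere contributes a regular 12-gon of circumradius √(6²−4.32²) = 4.164 (area = (12/2)·4.164²·sin(360°/12) = 52.01 mm²); the sphere at (16, 13.5) does not reach this height (|z−center|=10.320 > r=7.5); the r=10.5 cylinder at (-2, 12.5) contributes a regular 12-gon of circumradius 10.5 (area = (12/2)·10.500²·sin(360°/12) = 330.75 mm²); the r=2.5 cylinder at (-3, -1.5) contributes a regular 12-gon of circumradius 2.5 (area = (12/2)·2.500²·sin(360°/12) = 18.75 mm²); Subtracting the remaining from the first: starting from the r=6 sphere (52.01 mm²), the r=10.5 cylinder at (-2, 12.5) partially overlaps it — only the 6.71 mm² overlap (of its 330.75 mm²) is removed, clipping the outline; the r=2.5 cylinder at (-3, -1.5) partially overlaps it — only the 11.62 mm² overlap (of its 18.75 mm²) is removed, clipping the outline — area = 33.68 mm²; (whole slice rotated 50° about Z — lengths, areas and connectivity unchanged). Checking containment: the cross-section at z = 10.32 is a subset of the cross-section at z = 7.08.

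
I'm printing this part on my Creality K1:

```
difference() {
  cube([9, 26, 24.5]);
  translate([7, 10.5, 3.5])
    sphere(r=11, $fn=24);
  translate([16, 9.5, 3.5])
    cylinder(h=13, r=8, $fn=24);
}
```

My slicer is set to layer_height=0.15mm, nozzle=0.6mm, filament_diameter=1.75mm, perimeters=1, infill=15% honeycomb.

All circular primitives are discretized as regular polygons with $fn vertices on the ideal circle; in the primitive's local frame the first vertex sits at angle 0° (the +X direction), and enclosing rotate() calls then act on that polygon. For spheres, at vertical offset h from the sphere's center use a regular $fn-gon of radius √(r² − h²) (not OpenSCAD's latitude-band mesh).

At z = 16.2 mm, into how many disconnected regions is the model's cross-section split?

1

At z = 16.2 mm: the cube is present — its section is the full 9×26 rectangle; the sphere at (7, 10.5) does not reach this height (|z−center|=12.700 > r=11); the r=8 cylinder at (16, 9.5) gives a regular 24-gon of circumradius 8 (constant along its height); Subtracting the remaining from the first: starting from the 9×26 cube, the r=8 cylinder at (16, 9.5) partially overlaps it — only the 4.85 mm² overlap (of its 198.77 mm²) is removed, clipping the outline — 1 connected region. The result has 1 disconnected region.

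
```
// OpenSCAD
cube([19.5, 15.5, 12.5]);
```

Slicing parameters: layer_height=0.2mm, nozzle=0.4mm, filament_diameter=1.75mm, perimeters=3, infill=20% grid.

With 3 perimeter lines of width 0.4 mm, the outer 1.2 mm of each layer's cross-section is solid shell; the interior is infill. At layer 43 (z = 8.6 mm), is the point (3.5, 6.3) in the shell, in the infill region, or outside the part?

infill

At z = 8.6 mm: the cube is present — its section is the full 19.5×15.5 rectangle. Overall, the cross-section is a single solid region. The nearest boundary edge runs (0.00, 15.50)→(0.00, 0.00); distance from the point to it = 3.50 mm. The point is inside the cross-section and 3.50 mm from the nearest boundary — more than the 1.2 mm shell width (3 × 0.4), so it's in the infill interior.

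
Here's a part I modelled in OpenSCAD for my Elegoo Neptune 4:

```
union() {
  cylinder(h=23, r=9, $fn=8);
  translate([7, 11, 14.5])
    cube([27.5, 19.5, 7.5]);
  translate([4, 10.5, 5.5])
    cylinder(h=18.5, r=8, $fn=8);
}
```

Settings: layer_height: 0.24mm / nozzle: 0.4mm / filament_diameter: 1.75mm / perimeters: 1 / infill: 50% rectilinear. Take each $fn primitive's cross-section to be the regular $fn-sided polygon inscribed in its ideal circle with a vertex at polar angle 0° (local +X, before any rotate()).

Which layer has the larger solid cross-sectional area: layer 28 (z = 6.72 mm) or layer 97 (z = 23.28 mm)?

layer 28 (z = 6.72 mm)

Layer 28 (z = 6.72): the r=9 cylinder gives a regular 8-gon of circumradius 9 (constant along its height) (area = (8/2)·9.000²·sin(360°/8) = 229.10 mm²); the cube at (7, 11) is not intersected at this z (z outside [14.5, 22]); the cylinder at (4, 10.5): section is a regular 8-gon, circumradius r=8 (area = (8/2)·8.000²·sin(360°/8) = 181.02 mm²); Combining (union): the regions partially overlap — summed areas 410.12 mm² minus the doubly-counted overlap 38.99 mm² gives 371.13 mm² — area = 371.13 mm². So its area = 371.13 mm². Layer 97 (z = 23.28): the cylinder is not intersected at this z (z outside [0, 23]); the cube at (7, 11) is not intersected at this z (z outside [14.5, 22]); the r=8 cylinder at (4, 10.5) contributes a regular 8-gon of circumradius 8 (area = (8/2)·8.000²·sin(360°/8) = 181.02 mm²); Combining (union): only the r=8 cylinder at (4, 10.5) is present, so the union is just that shape — area = 181.02 mm². So its area = 181.02 mm². Layer 28 is larger (371.13 vs 181.02 mm²).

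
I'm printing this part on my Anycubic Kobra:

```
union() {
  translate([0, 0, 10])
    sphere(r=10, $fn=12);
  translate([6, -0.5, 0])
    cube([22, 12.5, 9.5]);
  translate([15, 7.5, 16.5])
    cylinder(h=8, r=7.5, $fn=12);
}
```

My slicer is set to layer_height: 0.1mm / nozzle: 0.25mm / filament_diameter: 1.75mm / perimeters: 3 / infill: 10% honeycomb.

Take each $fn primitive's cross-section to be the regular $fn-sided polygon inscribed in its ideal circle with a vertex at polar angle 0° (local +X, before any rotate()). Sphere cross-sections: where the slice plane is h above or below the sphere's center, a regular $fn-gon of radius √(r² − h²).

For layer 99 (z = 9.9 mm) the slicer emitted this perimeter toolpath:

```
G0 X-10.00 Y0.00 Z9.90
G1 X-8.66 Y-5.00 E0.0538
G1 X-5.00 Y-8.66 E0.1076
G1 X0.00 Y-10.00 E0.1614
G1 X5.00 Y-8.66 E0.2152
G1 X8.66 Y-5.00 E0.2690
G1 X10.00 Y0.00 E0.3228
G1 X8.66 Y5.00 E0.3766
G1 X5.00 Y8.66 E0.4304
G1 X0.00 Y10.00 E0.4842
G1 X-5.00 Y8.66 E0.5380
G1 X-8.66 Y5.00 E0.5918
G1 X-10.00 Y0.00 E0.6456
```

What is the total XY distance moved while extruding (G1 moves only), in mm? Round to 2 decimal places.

Sum the Euclidean lengths of each G1 segment: total = 62.12 mm.

62.12 mm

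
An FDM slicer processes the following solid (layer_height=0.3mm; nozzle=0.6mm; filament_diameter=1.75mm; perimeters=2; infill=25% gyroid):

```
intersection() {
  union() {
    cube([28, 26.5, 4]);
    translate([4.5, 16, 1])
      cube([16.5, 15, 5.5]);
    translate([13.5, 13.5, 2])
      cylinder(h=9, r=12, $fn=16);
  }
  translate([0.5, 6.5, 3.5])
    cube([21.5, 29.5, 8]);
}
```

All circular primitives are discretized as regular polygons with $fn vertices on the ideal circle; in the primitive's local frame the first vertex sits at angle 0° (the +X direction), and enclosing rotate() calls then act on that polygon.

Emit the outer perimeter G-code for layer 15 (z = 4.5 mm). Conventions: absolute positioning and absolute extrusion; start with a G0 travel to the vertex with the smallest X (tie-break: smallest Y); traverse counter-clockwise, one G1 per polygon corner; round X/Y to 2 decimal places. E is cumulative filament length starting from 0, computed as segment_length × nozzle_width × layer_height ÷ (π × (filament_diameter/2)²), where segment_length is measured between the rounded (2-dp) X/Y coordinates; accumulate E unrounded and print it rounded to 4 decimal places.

At z = 4.5 mm: the cube does not reach this height (z outside [0, 4]); the 16.5×15 cube at (4.5, 16) contributes its full rectangle; the r=12 cylinder at (13.5, 13.5) contributes a regular 16-gon of circumradius 12; Combining (union): the regions partially overlap (shared area 136.45 mm²), so overlapping operands fuse into one piece — 1 connected region; the 21.5×29.5 cube at (0.5, 6.5) contributes its full rectangle; Keeping only the common overlap: the 21.5×29.5 cube at (0.5, 6.5) partially overlaps the result so far; clipping to the common part keeps 449.76 mm² — 1 connected region. The outline is a single polygon with 11 vertices. Extrusion per mm of travel: 0.6 × 0.3 / (π × 0.875²) = 0.074835. Accumulating E over each segment gives final E = 6.3848.

G0 X1.50 Y13.50 Z4.50
G1 X2.41 Y8.91 E0.3502
G1 X4.02 Y6.50 E0.5671
G1 X22.00 Y6.50 E1.9126
G1 X22.00 Y21.96 E3.0696
G1 X21.99 Y21.99 E3.0719
G1 X21.00 Y22.64 E3.1606
G1 X21.00 Y31.00 E3.7862
G1 X4.50 Y31.00 E5.0210
G1 X4.50 Y21.21 E5.7536
G1 X2.41 Y18.09 E6.0346
G1 X1.50 Y13.50 E6.3848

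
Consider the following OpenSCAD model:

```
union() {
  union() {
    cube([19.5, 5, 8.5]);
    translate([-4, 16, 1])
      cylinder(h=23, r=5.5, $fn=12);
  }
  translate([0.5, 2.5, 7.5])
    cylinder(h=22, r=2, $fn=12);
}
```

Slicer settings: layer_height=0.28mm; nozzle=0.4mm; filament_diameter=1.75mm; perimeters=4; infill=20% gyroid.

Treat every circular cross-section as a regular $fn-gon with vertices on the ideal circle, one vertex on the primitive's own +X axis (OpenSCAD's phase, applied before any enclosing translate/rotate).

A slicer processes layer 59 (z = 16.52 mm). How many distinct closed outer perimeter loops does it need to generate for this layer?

At z = 16.52 mm: the cube does not reach this height (z outside [0, 8.5]); the r=5.5 cylinder at (-4, 16) gives a regular 12-gon of circumradius 5.5 (constant along its height); Combining (union): only the r=5.5 cylinder at (-4, 16) is present, so the union is just that shape — 1 connected region; the cylinder at (0.5, 2.5): section is a regular 12-gon, circumradius r=2; Merging all regions: the 2 present regions are separate (no shared area or edge), so areas and boundary lengths simply add and each stays a separate island — 2 connected regions. The result has 2 disconnected regions.

2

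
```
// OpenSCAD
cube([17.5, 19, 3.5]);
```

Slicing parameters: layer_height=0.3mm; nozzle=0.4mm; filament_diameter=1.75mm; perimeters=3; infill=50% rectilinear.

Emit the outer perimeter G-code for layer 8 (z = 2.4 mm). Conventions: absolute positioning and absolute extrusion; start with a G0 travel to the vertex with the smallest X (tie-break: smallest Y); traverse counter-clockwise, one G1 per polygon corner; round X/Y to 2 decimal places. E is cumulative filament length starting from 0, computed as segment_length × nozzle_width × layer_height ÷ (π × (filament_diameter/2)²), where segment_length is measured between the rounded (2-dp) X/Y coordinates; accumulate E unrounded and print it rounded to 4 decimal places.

G0 X0.00 Y0.00 Z2.40
G1 X17.50 Y0.00 E0.8731
G1 X17.50 Y19.00 E1.8210
G1 X0.00 Y19.00 E2.6941
G1 X0.00 Y0.00 E3.6420

At z = 2.4 mm: the 17.5×19 cube contributes its full rectangle. The outline is a single polygon with 4 vertices. Extrusion per mm of travel: 0.4 × 0.3 / (π × 0.875²) = 0.049890. Accumulating E over each segment gives final E = 3.6420.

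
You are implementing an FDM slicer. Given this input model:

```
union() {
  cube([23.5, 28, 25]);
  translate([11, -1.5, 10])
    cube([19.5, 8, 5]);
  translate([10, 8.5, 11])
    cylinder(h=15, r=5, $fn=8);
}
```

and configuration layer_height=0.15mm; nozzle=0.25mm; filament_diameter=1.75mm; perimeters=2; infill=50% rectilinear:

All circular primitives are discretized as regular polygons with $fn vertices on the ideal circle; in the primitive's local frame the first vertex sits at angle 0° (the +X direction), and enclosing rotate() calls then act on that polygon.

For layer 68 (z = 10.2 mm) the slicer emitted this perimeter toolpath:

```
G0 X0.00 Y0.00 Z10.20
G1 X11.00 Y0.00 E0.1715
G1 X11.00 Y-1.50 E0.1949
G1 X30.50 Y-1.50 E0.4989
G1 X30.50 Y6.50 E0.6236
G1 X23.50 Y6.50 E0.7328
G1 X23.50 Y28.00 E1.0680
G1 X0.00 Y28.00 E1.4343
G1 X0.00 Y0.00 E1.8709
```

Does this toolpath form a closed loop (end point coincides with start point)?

yes

Start point (G0): (0.00, 0.00). End point (last G1): the path returns to the start — closed.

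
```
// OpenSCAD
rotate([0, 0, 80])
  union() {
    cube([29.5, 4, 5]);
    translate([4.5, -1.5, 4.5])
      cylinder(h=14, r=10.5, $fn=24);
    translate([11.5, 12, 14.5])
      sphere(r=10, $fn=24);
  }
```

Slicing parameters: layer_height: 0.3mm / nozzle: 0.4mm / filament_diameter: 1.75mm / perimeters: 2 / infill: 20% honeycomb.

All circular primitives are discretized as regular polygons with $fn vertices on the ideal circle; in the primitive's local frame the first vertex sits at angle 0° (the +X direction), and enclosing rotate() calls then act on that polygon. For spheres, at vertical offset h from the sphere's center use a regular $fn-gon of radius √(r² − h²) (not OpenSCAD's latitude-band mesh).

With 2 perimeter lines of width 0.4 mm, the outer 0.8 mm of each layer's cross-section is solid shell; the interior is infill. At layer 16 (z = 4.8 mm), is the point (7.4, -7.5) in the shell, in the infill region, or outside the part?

outside

At z = 4.8 mm: the 29.5×4 cube contributes its full rectangle; the cylinder at (4.5, -1.5): section is a regular 24-gon, circumradius r=10.5; the r=10 sphere at (11.5, 12) contributes a regular 24-gon of circumradius √(10²−9.7²) = 2.431; Combining (union): the regions partially overlap (shared area 57.05 mm²), so overlapping operands fuse into one piece — 2 connected regions; (rotated 80° about Z; rotation is an isometry so areas/perimeters/island counts are preserved). Overall, the cross-section has 2 separate islands. Undo the 80° rotation: the query point maps to (-6.101, -8.590) in the un-rotated model frame. The nearest boundary edge runs (-2.92, -8.92)→(-4.59, -6.75); distance from the point to it = 2.32 mm. The point is not inside any of the regions above, so it lies outside the cross-section (2.32 mm from the nearest boundary).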